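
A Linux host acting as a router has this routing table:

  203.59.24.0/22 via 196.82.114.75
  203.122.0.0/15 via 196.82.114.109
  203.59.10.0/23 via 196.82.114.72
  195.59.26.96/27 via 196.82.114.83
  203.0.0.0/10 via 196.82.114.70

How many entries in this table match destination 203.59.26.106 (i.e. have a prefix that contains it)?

2

Prefixes containing 203.59.26.106:
  203.0.0.0/10 (203.0.0.0 - 203.63.255.255)
  203.59.24.0/22 (203.59.24.0 - 203.59.27.255)
Total matching entries: 2.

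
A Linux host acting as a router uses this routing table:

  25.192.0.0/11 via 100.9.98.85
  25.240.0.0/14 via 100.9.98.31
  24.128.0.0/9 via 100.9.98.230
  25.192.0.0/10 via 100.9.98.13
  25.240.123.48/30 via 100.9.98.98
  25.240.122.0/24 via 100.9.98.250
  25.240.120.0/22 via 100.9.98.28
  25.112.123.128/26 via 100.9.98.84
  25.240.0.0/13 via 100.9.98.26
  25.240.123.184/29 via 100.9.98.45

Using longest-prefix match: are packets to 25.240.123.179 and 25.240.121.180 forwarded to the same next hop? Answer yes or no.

yes

25.240.123.179: longest match 25.240.120.0/22 -> 100.9.98.28
25.240.121.180: longest match 25.240.120.0/22 -> 100.9.98.28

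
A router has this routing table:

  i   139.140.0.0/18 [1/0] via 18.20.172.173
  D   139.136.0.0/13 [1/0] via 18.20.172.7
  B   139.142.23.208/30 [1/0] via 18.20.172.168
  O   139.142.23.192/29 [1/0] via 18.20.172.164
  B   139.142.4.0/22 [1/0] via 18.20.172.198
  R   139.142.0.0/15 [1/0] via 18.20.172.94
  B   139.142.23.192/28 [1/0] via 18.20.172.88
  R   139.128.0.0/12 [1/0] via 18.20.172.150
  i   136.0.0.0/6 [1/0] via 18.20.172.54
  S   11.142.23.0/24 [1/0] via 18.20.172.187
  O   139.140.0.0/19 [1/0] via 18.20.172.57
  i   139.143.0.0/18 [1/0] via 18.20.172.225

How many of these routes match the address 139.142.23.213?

Prefixes containing 139.142.23.213:
  136.0.0.0/6 (136.0.0.0 - 139.255.255.255)
  139.128.0.0/12 (139.128.0.0 - 139.143.255.255)
  139.136.0.0/13 (139.136.0.0 - 139.143.255.255)
  139.142.0.0/15 (139.142.0.0 - 139.143.255.255)
Total matching entries: 4.

4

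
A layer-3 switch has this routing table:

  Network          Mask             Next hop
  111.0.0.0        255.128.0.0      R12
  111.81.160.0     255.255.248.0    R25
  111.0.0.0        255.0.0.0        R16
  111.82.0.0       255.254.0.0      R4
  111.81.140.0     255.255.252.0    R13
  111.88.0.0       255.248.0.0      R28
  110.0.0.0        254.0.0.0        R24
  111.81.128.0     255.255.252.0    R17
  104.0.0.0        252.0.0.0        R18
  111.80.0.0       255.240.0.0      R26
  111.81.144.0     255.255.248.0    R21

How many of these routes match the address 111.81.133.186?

Prefixes containing 111.81.133.186:
  110.0.0.0/7 (110.0.0.0 - 111.255.255.255)
  111.0.0.0/8 (111.0.0.0 - 111.255.255.255)
  111.0.0.0/9 (111.0.0.0 - 111.127.255.255)
  111.80.0.0/12 (111.80.0.0 - 111.95.255.255)
Total matching entries: 4.

4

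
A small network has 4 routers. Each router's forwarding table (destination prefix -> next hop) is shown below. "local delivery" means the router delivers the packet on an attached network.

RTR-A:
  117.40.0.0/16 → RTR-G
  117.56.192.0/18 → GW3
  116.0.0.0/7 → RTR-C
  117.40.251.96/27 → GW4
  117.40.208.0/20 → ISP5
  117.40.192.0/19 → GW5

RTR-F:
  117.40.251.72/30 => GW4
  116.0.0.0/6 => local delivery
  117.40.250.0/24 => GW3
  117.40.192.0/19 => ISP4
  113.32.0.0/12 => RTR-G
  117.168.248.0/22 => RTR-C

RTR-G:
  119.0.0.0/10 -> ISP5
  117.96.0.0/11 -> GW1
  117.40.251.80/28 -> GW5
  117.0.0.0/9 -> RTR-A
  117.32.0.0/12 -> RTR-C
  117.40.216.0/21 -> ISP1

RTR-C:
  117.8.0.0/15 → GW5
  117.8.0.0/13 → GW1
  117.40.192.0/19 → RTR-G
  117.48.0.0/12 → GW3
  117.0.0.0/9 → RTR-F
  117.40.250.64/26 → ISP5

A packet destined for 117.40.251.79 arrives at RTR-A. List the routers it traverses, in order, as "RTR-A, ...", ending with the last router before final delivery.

At RTR-A: longest match for 117.40.251.79 is 117.40.0.0/16 -> RTR-G
At RTR-G: longest match for 117.40.251.79 is 117.32.0.0/12 -> RTR-C
At RTR-C: longest match for 117.40.251.79 is 117.0.0.0/9 -> RTR-F
At RTR-F: longest match for 117.40.251.79 is 116.0.0.0/6 -> local delivery

RTR-A, RTR-G, RTR-C, RTR-F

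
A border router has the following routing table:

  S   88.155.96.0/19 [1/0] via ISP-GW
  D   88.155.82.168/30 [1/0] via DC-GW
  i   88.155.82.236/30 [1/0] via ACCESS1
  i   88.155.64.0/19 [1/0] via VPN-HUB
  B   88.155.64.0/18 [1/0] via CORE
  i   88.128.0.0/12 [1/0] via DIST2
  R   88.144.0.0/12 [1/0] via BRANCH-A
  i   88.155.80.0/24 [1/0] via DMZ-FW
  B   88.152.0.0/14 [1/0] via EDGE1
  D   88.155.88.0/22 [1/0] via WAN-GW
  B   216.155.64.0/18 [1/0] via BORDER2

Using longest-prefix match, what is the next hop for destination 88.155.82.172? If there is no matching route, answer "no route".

VPN-HUB

Routes whose prefix contains 88.155.82.172:
  88.144.0.0/12 (88.144.0.0 - 88.159.255.255) -> BRANCH-A
  88.152.0.0/14 (88.152.0.0 - 88.155.255.255) -> EDGE1
  88.155.64.0/18 (88.155.64.0 - 88.155.127.255) -> CORE
  88.155.64.0/19 (88.155.64.0 - 88.155.95.255) -> VPN-HUB
More-specific entries that do NOT match:
  88.155.82.168/30 (88.155.82.168 - 88.155.82.171) does not contain 88.155.82.172
  88.155.82.236/30 (88.155.82.236 - 88.155.82.239) does not contain 88.155.82.172
  88.155.80.0/24 (88.155.80.0 - 88.155.80.255) does not contain 88.155.82.172
  88.155.88.0/22 (88.155.88.0 - 88.155.91.255) does not contain 88.155.82.172
Longest matching prefix is /19 -> next hop VPN-HUB.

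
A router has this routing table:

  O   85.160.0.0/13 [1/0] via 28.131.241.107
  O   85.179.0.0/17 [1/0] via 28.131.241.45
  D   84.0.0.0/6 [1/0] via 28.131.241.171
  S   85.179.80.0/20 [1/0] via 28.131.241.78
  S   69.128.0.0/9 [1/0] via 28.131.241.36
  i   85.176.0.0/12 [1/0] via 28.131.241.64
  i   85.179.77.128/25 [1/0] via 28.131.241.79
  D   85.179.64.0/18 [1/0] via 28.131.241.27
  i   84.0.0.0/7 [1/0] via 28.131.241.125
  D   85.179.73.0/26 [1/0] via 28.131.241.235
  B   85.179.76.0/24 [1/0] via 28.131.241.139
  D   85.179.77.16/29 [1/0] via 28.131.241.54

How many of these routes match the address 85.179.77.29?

Prefixes containing 85.179.77.29:
  84.0.0.0/6 (84.0.0.0 - 87.255.255.255)
  84.0.0.0/7 (84.0.0.0 - 85.255.255.255)
  85.176.0.0/12 (85.176.0.0 - 85.191.255.255)
  85.179.0.0/17 (85.179.0.0 - 85.179.127.255)
  85.179.64.0/18 (85.179.64.0 - 85.179.127.255)
Total matching entries: 5.

5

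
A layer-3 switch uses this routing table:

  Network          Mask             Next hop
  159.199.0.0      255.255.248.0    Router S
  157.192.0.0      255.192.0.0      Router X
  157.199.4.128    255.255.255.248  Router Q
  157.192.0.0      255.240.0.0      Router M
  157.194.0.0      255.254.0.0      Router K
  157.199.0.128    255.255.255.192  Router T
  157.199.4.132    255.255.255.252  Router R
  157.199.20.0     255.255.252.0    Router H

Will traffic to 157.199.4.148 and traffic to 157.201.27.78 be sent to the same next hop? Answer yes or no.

157.199.4.148: longest match 157.192.0.0/12 -> Router M
157.201.27.78: longest match 157.192.0.0/12 -> Router M

yes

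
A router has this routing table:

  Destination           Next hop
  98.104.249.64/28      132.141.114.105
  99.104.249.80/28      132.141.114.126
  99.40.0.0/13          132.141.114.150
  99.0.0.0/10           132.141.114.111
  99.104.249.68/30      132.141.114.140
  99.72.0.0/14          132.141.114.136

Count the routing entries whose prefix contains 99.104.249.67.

No listed prefix contains 99.104.249.67.
Total matching entries: 0.

0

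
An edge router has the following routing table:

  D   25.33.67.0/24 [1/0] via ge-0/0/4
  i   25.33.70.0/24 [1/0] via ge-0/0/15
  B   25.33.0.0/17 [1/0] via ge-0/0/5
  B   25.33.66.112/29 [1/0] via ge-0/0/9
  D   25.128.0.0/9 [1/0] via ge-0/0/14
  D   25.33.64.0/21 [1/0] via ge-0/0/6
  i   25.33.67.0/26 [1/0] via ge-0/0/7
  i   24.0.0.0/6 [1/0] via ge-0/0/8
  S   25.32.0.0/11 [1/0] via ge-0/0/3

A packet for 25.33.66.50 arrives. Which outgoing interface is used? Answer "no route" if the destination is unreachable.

ge-0/0/6

Routes whose prefix contains 25.33.66.50:
  24.0.0.0/6 (24.0.0.0 - 27.255.255.255) -> ge-0/0/8
  25.32.0.0/11 (25.32.0.0 - 25.63.255.255) -> ge-0/0/3
  25.33.0.0/17 (25.33.0.0 - 25.33.127.255) -> ge-0/0/5
  25.33.64.0/21 (25.33.64.0 - 25.33.71.255) -> ge-0/0/6
More-specific entries that do NOT match:
  25.33.66.112/29 (25.33.66.112 - 25.33.66.119) does not contain 25.33.66.50
  25.33.67.0/26 (25.33.67.0 - 25.33.67.63) does not contain 25.33.66.50
  25.33.67.0/24 (25.33.67.0 - 25.33.67.255) does not contain 25.33.66.50
  25.33.70.0/24 (25.33.70.0 - 25.33.70.255) does not contain 25.33.66.50
Longest matching prefix is /21 -> interface ge-0/0/6.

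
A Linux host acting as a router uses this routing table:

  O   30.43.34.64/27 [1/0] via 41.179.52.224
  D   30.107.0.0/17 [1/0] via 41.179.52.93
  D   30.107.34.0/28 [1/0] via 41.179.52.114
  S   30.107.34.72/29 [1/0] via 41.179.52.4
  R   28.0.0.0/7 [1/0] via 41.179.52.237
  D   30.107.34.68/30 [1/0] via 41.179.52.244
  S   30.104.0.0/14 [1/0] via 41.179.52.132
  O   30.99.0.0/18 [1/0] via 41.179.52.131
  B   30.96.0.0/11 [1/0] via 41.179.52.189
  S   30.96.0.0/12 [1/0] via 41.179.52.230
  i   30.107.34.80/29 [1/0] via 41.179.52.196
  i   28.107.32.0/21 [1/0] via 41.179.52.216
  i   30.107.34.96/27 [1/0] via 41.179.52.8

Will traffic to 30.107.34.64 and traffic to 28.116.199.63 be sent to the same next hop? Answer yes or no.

no

30.107.34.64: longest match 30.107.0.0/17 -> 41.179.52.93
28.116.199.63: longest match 28.0.0.0/7 -> 41.179.52.237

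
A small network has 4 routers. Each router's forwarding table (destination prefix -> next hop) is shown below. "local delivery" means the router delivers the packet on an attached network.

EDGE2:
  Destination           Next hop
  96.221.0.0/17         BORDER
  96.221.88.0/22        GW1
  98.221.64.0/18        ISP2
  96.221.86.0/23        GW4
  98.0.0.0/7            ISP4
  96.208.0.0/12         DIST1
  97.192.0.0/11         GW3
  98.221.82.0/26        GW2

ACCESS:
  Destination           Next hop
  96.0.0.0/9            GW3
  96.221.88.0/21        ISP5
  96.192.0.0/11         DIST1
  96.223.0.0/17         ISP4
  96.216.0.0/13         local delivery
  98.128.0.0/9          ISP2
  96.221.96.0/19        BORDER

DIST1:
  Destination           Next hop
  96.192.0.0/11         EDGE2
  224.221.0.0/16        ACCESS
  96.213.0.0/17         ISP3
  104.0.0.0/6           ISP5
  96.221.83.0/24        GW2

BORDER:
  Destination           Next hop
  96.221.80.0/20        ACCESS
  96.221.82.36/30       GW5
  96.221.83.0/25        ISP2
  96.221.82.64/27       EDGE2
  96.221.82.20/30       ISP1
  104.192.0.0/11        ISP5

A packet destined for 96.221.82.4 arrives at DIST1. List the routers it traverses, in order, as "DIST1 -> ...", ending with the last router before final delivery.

DIST1 -> EDGE2 -> BORDER -> ACCESS

At DIST1: longest match for 96.221.82.4 is 96.192.0.0/11 -> EDGE2
At EDGE2: longest match for 96.221.82.4 is 96.221.0.0/17 -> BORDER
At BORDER: longest match for 96.221.82.4 is 96.221.80.0/20 -> ACCESS
At ACCESS: longest match for 96.221.82.4 is 96.216.0.0/13 -> local delivery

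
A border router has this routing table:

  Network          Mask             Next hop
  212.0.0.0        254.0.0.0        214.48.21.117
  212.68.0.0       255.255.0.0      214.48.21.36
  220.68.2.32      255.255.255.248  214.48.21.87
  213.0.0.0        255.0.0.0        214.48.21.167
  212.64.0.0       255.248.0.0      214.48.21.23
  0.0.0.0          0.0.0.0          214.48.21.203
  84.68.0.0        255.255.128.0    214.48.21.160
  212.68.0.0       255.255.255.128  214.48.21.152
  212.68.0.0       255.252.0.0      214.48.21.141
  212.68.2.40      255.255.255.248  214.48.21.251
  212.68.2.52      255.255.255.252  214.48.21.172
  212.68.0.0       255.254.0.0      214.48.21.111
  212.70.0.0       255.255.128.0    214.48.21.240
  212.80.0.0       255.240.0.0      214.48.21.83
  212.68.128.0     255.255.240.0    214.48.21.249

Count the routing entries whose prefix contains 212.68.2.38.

Prefixes containing 212.68.2.38:
  0.0.0.0/0 (default, matches everything)
  212.0.0.0/7 (212.0.0.0 - 213.255.255.255)
  212.64.0.0/13 (212.64.0.0 - 212.71.255.255)
  212.68.0.0/14 (212.68.0.0 - 212.71.255.255)
  212.68.0.0/15 (212.68.0.0 - 212.69.255.255)
  212.68.0.0/16 (212.68.0.0 - 212.68.255.255)
Total matching entries: 6.

6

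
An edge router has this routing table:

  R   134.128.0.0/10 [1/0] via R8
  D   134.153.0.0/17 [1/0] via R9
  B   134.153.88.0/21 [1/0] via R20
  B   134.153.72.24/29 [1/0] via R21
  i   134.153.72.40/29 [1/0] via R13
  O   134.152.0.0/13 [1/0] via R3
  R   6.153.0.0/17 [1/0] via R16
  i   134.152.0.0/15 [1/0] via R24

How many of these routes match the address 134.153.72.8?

4

Prefixes containing 134.153.72.8:
  134.128.0.0/10 (134.128.0.0 - 134.191.255.255)
  134.152.0.0/13 (134.152.0.0 - 134.159.255.255)
  134.152.0.0/15 (134.152.0.0 - 134.153.255.255)
  134.153.0.0/17 (134.153.0.0 - 134.153.127.255)
Total matching entries: 4.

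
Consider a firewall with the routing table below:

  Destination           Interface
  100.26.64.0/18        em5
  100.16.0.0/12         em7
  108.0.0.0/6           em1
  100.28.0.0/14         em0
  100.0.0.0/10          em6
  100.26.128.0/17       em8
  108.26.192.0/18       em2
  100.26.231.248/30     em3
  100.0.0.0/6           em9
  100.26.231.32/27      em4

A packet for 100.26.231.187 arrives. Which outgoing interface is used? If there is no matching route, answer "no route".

em8

Routes whose prefix contains 100.26.231.187:
  100.0.0.0/6 (100.0.0.0 - 103.255.255.255) -> em9
  100.0.0.0/10 (100.0.0.0 - 100.63.255.255) -> em6
  100.16.0.0/12 (100.16.0.0 - 100.31.255.255) -> em7
  100.26.128.0/17 (100.26.128.0 - 100.26.255.255) -> em8
More-specific entries that do NOT match:
  100.26.231.248/30 (100.26.231.248 - 100.26.231.251) does not contain 100.26.231.187
  100.26.231.32/27 (100.26.231.32 - 100.26.231.63) does not contain 100.26.231.187
  100.26.64.0/18 (100.26.64.0 - 100.26.127.255) does not contain 100.26.231.187
  108.26.192.0/18 (108.26.192.0 - 108.26.255.255) does not contain 100.26.231.187
Longest matching prefix is /17 -> interface em8.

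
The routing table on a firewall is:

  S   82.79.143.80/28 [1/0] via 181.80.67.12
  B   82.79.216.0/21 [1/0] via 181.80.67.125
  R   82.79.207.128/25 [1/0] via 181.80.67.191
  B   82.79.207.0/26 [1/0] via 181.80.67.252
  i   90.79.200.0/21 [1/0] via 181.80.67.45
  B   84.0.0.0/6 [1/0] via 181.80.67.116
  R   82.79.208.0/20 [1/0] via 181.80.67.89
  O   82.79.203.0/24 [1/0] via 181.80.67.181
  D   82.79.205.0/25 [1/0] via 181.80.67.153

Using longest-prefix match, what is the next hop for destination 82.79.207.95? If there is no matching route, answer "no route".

no route

No entry's prefix contains 82.79.207.95; there is no default route.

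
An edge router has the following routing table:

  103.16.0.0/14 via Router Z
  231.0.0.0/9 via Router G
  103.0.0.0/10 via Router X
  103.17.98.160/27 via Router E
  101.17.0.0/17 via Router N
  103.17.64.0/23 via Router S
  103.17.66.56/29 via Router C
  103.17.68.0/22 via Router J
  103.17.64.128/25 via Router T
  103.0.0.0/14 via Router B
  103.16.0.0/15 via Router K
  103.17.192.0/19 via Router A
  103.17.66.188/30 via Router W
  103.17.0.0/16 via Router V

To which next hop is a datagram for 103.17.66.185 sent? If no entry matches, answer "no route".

Routes whose prefix contains 103.17.66.185:
  103.0.0.0/10 (103.0.0.0 - 103.63.255.255) -> Router X
  103.16.0.0/14 (103.16.0.0 - 103.19.255.255) -> Router Z
  103.16.0.0/15 (103.16.0.0 - 103.17.255.255) -> Router K
  103.17.0.0/16 (103.17.0.0 - 103.17.255.255) -> Router V
More-specific entries that do NOT match:
  103.17.66.188/30 (103.17.66.188 - 103.17.66.191) does not contain 103.17.66.185
  103.17.66.56/29 (103.17.66.56 - 103.17.66.63) does not contain 103.17.66.185
  103.17.98.160/27 (103.17.98.160 - 103.17.98.191) does not contain 103.17.66.185
  103.17.64.128/25 (103.17.64.128 - 103.17.64.255) does not contain 103.17.66.185
  103.17.64.0/23 (103.17.64.0 - 103.17.65.255) does not contain 103.17.66.185
  103.17.68.0/22 (103.17.68.0 - 103.17.71.255) does not contain 103.17.66.185
  103.17.192.0/19 (103.17.192.0 - 103.17.223.255) does not contain 103.17.66.185
  101.17.0.0/17 (101.17.0.0 - 101.17.127.255) does not contain 103.17.66.185
Longest matching prefix is /16 -> next hop Router V.

Router V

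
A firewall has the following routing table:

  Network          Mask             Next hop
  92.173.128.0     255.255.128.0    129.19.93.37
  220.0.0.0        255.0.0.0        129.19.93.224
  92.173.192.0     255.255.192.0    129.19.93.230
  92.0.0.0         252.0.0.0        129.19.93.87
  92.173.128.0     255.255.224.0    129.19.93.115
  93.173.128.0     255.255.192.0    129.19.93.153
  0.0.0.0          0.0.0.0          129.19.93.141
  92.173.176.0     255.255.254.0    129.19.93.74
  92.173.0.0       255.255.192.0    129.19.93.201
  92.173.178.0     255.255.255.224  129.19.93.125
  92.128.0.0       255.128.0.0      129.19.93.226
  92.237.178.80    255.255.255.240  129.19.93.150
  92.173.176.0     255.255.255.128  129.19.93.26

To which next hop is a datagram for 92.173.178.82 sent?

129.19.93.37

Routes whose prefix contains 92.173.178.82:
  0.0.0.0/0 (default, matches everything) -> 129.19.93.141
  92.0.0.0/6 (92.0.0.0 - 95.255.255.255) -> 129.19.93.87
  92.128.0.0/9 (92.128.0.0 - 92.255.255.255) -> 129.19.93.226
  92.173.128.0/17 (92.173.128.0 - 92.173.255.255) -> 129.19.93.37
More-specific entries that do NOT match:
  92.237.178.80/28 (92.237.178.80 - 92.237.178.95) does not contain 92.173.178.82
  92.173.178.0/27 (92.173.178.0 - 92.173.178.31) does not contain 92.173.178.82
  92.173.176.0/25 (92.173.176.0 - 92.173.176.127) does not contain 92.173.178.82
  92.173.176.0/23 (92.173.176.0 - 92.173.177.255) does not contain 92.173.178.82
  92.173.128.0/19 (92.173.128.0 - 92.173.159.255) does not contain 92.173.178.82
  92.173.192.0/18 (92.173.192.0 - 92.173.255.255) does not contain 92.173.178.82
  93.173.128.0/18 (93.173.128.0 - 93.173.191.255) does not contain 92.173.178.82
  92.173.0.0/18 (92.173.0.0 - 92.173.63.255) does not contain 92.173.178.82
Longest matching prefix is /17 -> next hop 129.19.93.37.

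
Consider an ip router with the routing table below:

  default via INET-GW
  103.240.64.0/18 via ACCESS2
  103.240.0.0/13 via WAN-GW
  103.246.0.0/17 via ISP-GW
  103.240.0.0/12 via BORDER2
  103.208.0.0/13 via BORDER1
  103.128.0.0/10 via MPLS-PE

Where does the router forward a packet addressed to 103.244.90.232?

Routes whose prefix contains 103.244.90.232:
  0.0.0.0/0 (default, matches everything) -> INET-GW
  103.240.0.0/12 (103.240.0.0 - 103.255.255.255) -> BORDER2
  103.240.0.0/13 (103.240.0.0 - 103.247.255.255) -> WAN-GW
More-specific entries that do NOT match:
  103.240.64.0/18 (103.240.64.0 - 103.240.127.255) does not contain 103.244.90.232
  103.246.0.0/17 (103.246.0.0 - 103.246.127.255) does not contain 103.244.90.232
Longest matching prefix is /13 -> next hop WAN-GW.

WAN-GW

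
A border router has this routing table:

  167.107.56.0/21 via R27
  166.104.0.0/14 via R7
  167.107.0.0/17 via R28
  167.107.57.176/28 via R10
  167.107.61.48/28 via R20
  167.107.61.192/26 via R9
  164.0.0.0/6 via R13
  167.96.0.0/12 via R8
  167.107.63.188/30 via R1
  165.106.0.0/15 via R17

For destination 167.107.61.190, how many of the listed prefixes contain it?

Prefixes containing 167.107.61.190:
  164.0.0.0/6 (164.0.0.0 - 167.255.255.255)
  167.96.0.0/12 (167.96.0.0 - 167.111.255.255)
  167.107.0.0/17 (167.107.0.0 - 167.107.127.255)
  167.107.56.0/21 (167.107.56.0 - 167.107.63.255)
Total matching entries: 4.

4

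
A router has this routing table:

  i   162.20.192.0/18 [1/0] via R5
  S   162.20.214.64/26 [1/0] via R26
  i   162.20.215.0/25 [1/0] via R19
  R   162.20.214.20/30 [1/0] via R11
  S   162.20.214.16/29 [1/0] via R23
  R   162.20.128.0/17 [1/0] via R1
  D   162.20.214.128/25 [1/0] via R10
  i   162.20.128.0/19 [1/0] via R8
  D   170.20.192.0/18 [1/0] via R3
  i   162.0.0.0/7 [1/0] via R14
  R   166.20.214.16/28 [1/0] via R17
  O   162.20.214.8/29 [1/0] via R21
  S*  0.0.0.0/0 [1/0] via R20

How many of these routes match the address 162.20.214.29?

Prefixes containing 162.20.214.29:
  0.0.0.0/0 (default, matches everything)
  162.0.0.0/7 (162.0.0.0 - 163.255.255.255)
  162.20.128.0/17 (162.20.128.0 - 162.20.255.255)
  162.20.192.0/18 (162.20.192.0 - 162.20.255.255)
Total matching entries: 4.

4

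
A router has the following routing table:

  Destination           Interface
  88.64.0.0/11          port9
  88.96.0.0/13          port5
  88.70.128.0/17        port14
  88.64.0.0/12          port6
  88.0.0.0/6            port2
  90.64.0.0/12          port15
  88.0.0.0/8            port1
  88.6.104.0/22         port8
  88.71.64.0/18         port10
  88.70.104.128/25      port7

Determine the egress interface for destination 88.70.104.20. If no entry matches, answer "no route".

port6

Routes whose prefix contains 88.70.104.20:
  88.0.0.0/6 (88.0.0.0 - 91.255.255.255) -> port2
  88.0.0.0/8 (88.0.0.0 - 88.255.255.255) -> port1
  88.64.0.0/11 (88.64.0.0 - 88.95.255.255) -> port9
  88.64.0.0/12 (88.64.0.0 - 88.79.255.255) -> port6
More-specific entries that do NOT match:
  88.70.104.128/25 (88.70.104.128 - 88.70.104.255) does not contain 88.70.104.20
  88.6.104.0/22 (88.6.104.0 - 88.6.107.255) does not contain 88.70.104.20
  88.71.64.0/18 (88.71.64.0 - 88.71.127.255) does not contain 88.70.104.20
  88.70.128.0/17 (88.70.128.0 - 88.70.255.255) does not contain 88.70.104.20
  88.96.0.0/13 (88.96.0.0 - 88.103.255.255) does not contain 88.70.104.20
Longest matching prefix is /12 -> interface port6.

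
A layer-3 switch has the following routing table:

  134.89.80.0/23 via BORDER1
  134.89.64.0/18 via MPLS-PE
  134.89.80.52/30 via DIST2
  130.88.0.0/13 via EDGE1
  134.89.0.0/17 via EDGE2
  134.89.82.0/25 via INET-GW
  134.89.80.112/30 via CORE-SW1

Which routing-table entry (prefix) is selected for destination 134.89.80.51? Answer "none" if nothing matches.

134.89.80.0/23

Entries matching 134.89.80.51:
  134.89.0.0/17 (134.89.0.0 - 134.89.127.255)
  134.89.64.0/18 (134.89.64.0 - 134.89.127.255)
  134.89.80.0/23 (134.89.80.0 - 134.89.81.255)
Most specific is 134.89.80.0/23.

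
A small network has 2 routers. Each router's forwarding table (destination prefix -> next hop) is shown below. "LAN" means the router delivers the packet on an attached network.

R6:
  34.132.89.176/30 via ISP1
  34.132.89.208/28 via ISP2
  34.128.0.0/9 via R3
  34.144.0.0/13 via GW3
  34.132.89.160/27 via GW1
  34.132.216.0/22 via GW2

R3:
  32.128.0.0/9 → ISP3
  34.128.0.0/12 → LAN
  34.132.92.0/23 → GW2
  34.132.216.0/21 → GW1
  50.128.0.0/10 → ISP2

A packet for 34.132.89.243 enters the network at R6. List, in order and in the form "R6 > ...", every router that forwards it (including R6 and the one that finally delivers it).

R6 > R3

At R6: longest match for 34.132.89.243 is 34.128.0.0/9 -> R3
At R3: longest match for 34.132.89.243 is 34.128.0.0/12 -> LAN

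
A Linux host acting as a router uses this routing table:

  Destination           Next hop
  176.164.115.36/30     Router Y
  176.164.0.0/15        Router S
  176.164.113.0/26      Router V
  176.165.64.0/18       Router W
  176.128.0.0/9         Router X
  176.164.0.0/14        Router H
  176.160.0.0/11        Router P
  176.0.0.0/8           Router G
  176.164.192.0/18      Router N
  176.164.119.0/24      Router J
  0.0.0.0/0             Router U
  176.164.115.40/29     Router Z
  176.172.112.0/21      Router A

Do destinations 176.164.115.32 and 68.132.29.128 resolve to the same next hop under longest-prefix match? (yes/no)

176.164.115.32: longest match 176.164.0.0/15 -> Router S
68.132.29.128: longest match 0.0.0.0/0 -> Router U

no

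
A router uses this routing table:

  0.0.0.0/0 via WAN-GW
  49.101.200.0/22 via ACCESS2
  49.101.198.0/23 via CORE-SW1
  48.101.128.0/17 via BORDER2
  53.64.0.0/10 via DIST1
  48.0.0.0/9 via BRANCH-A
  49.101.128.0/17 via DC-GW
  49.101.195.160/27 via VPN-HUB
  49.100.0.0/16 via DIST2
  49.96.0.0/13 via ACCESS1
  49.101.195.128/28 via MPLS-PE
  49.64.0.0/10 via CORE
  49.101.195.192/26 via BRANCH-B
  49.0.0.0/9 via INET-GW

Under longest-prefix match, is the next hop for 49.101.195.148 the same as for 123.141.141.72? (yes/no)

49.101.195.148: longest match 49.101.128.0/17 -> DC-GW
123.141.141.72: longest match 0.0.0.0/0 -> WAN-GW

no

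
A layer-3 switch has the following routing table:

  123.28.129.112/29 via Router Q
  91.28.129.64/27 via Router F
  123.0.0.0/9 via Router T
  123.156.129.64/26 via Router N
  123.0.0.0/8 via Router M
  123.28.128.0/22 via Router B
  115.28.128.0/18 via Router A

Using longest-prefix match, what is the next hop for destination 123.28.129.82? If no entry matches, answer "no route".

Router B

Routes whose prefix contains 123.28.129.82:
  123.0.0.0/8 (123.0.0.0 - 123.255.255.255) -> Router M
  123.0.0.0/9 (123.0.0.0 - 123.127.255.255) -> Router T
  123.28.128.0/22 (123.28.128.0 - 123.28.131.255) -> Router B
More-specific entries that do NOT match:
  123.28.129.112/29 (123.28.129.112 - 123.28.129.119) does not contain 123.28.129.82
  91.28.129.64/27 (91.28.129.64 - 91.28.129.95) does not contain 123.28.129.82
  123.156.129.64/26 (123.156.129.64 - 123.156.129.127) does not contain 123.28.129.82
Longest matching prefix is /22 -> next hop Router B.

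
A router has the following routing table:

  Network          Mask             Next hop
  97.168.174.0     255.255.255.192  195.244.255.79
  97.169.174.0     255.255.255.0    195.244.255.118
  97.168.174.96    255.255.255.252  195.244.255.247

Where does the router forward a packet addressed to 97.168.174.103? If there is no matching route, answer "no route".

no route

No entry's prefix contains 97.168.174.103; there is no default route.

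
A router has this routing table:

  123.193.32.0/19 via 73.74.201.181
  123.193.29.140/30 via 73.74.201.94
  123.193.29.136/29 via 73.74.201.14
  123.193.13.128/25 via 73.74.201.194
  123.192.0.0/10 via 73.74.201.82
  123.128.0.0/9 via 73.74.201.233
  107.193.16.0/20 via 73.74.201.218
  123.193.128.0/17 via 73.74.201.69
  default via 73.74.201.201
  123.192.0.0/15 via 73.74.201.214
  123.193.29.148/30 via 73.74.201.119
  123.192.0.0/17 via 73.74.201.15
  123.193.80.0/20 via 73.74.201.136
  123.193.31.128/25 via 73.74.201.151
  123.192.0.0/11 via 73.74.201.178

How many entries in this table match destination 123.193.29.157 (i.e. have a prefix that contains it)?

5

Prefixes containing 123.193.29.157:
  0.0.0.0/0 (default, matches everything)
  123.128.0.0/9 (123.128.0.0 - 123.255.255.255)
  123.192.0.0/10 (123.192.0.0 - 123.255.255.255)
  123.192.0.0/11 (123.192.0.0 - 123.223.255.255)
  123.192.0.0/15 (123.192.0.0 - 123.193.255.255)
Total matching entries: 5.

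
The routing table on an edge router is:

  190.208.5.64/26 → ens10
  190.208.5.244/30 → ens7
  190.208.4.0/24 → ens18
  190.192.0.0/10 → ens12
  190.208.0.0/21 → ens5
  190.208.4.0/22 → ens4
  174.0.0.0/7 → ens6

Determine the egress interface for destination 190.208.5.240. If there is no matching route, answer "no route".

ens4

Routes whose prefix contains 190.208.5.240:
  190.192.0.0/10 (190.192.0.0 - 190.255.255.255) -> ens12
  190.208.0.0/21 (190.208.0.0 - 190.208.7.255) -> ens5
  190.208.4.0/22 (190.208.4.0 - 190.208.7.255) -> ens4
More-specific entries that do NOT match:
  190.208.5.244/30 (190.208.5.244 - 190.208.5.247) does not contain 190.208.5.240
  190.208.5.64/26 (190.208.5.64 - 190.208.5.127) does not contain 190.208.5.240
  190.208.4.0/24 (190.208.4.0 - 190.208.4.255) does not contain 190.208.5.240
Longest matching prefix is /22 -> interface ens4.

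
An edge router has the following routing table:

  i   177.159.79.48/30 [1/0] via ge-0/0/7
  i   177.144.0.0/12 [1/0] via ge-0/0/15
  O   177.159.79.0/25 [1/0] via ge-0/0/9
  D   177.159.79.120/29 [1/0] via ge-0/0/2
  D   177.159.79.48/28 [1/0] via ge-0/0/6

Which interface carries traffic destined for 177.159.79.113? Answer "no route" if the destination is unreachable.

ge-0/0/9

Routes whose prefix contains 177.159.79.113:
  177.144.0.0/12 (177.144.0.0 - 177.159.255.255) -> ge-0/0/15
  177.159.79.0/25 (177.159.79.0 - 177.159.79.127) -> ge-0/0/9
More-specific entries that do NOT match:
  177.159.79.48/30 (177.159.79.48 - 177.159.79.51) does not contain 177.159.79.113
  177.159.79.120/29 (177.159.79.120 - 177.159.79.127) does not contain 177.159.79.113
  177.159.79.48/28 (177.159.79.48 - 177.159.79.63) does not contain 177.159.79.113
Longest matching prefix is /25 -> interface ge-0/0/9.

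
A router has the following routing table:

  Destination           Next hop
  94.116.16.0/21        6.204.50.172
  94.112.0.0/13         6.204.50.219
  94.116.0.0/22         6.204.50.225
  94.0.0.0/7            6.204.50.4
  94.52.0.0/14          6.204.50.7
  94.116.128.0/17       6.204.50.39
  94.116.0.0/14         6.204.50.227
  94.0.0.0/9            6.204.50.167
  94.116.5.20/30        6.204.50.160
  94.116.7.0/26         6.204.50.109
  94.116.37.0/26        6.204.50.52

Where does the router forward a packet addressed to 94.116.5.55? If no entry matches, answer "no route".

Routes whose prefix contains 94.116.5.55:
  94.0.0.0/7 (94.0.0.0 - 95.255.255.255) -> 6.204.50.4
  94.0.0.0/9 (94.0.0.0 - 94.127.255.255) -> 6.204.50.167
  94.112.0.0/13 (94.112.0.0 - 94.119.255.255) -> 6.204.50.219
  94.116.0.0/14 (94.116.0.0 - 94.119.255.255) -> 6.204.50.227
More-specific entries that do NOT match:
  94.116.5.20/30 (94.116.5.20 - 94.116.5.23) does not contain 94.116.5.55
  94.116.7.0/26 (94.116.7.0 - 94.116.7.63) does not contain 94.116.5.55
  94.116.37.0/26 (94.116.37.0 - 94.116.37.63) does not contain 94.116.5.55
  94.116.0.0/22 (94.116.0.0 - 94.116.3.255) does not contain 94.116.5.55
  94.116.16.0/21 (94.116.16.0 - 94.116.23.255) does not contain 94.116.5.55
  94.116.128.0/17 (94.116.128.0 - 94.116.255.255) does not contain 94.116.5.55
Longest matching prefix is /14 -> next hop 6.204.50.227.

6.204.50.227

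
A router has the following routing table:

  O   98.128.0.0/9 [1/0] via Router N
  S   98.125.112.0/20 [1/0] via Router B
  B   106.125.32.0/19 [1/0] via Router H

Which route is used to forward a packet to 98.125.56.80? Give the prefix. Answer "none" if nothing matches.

98.125.56.80 is outside every listed prefix and there is no default route.

none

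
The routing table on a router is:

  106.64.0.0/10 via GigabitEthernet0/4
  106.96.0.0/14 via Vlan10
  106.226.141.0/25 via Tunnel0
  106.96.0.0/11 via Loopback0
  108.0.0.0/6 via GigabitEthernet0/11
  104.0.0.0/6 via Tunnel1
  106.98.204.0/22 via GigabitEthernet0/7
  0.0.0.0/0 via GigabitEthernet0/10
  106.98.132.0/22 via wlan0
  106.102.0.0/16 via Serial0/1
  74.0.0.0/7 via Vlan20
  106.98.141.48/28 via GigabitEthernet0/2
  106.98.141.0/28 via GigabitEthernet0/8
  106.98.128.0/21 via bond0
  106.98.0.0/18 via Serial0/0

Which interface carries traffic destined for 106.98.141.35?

Routes whose prefix contains 106.98.141.35:
  0.0.0.0/0 (default, matches everything) -> GigabitEthernet0/10
  104.0.0.0/6 (104.0.0.0 - 107.255.255.255) -> Tunnel1
  106.64.0.0/10 (106.64.0.0 - 106.127.255.255) -> GigabitEthernet0/4
  106.96.0.0/11 (106.96.0.0 - 106.127.255.255) -> Loopback0
  106.96.0.0/14 (106.96.0.0 - 106.99.255.255) -> Vlan10
More-specific entries that do NOT match:
  106.98.141.48/28 (106.98.141.48 - 106.98.141.63) does not contain 106.98.141.35
  106.98.141.0/28 (106.98.141.0 - 106.98.141.15) does not contain 106.98.141.35
  106.226.141.0/25 (106.226.141.0 - 106.226.141.127) does not contain 106.98.141.35
  106.98.204.0/22 (106.98.204.0 - 106.98.207.255) does not contain 106.98.141.35
  106.98.132.0/22 (106.98.132.0 - 106.98.135.255) does not contain 106.98.141.35
  106.98.128.0/21 (106.98.128.0 - 106.98.135.255) does not contain 106.98.141.35
  106.98.0.0/18 (106.98.0.0 - 106.98.63.255) does not contain 106.98.141.35
  106.102.0.0/16 (106.102.0.0 - 106.102.255.255) does not contain 106.98.141.35
Longest matching prefix is /14 -> interface Vlan10.

Vlan10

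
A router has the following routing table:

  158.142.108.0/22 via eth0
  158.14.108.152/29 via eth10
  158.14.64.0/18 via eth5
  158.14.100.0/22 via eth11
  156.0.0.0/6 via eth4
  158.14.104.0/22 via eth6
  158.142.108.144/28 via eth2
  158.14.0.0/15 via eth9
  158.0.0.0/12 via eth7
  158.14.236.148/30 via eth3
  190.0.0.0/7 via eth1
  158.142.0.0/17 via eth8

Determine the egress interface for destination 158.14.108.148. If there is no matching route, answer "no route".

eth5

Routes whose prefix contains 158.14.108.148:
  156.0.0.0/6 (156.0.0.0 - 159.255.255.255) -> eth4
  158.0.0.0/12 (158.0.0.0 - 158.15.255.255) -> eth7
  158.14.0.0/15 (158.14.0.0 - 158.15.255.255) -> eth9
  158.14.64.0/18 (158.14.64.0 - 158.14.127.255) -> eth5
More-specific entries that do NOT match:
  158.14.236.148/30 (158.14.236.148 - 158.14.236.151) does not contain 158.14.108.148
  158.14.108.152/29 (158.14.108.152 - 158.14.108.159) does not contain 158.14.108.148
  158.142.108.144/28 (158.142.108.144 - 158.142.108.159) does not contain 158.14.108.148
  158.142.108.0/22 (158.142.108.0 - 158.142.111.255) does not contain 158.14.108.148
  158.14.100.0/22 (158.14.100.0 - 158.14.103.255) does not contain 158.14.108.148
  158.14.104.0/22 (158.14.104.0 - 158.14.107.255) does not contain 158.14.108.148
Longest matching prefix is /18 -> interface eth5.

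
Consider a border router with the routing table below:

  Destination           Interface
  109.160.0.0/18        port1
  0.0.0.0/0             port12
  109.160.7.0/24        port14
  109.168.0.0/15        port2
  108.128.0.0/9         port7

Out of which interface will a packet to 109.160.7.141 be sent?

port14

Routes whose prefix contains 109.160.7.141:
  0.0.0.0/0 (default, matches everything) -> port12
  109.160.0.0/18 (109.160.0.0 - 109.160.63.255) -> port1
  109.160.7.0/24 (109.160.7.0 - 109.160.7.255) -> port14
Longest matching prefix is /24 -> interface port14.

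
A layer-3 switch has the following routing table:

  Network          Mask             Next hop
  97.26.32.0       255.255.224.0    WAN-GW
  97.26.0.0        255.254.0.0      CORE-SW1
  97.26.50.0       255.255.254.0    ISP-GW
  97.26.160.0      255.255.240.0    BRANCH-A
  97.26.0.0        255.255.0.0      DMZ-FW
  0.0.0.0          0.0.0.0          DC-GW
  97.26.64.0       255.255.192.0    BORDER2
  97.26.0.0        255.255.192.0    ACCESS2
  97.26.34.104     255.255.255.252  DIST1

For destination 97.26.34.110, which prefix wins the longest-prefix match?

97.26.32.0/19

Entries matching 97.26.34.110:
  0.0.0.0/0 (default, matches everything)
  97.26.0.0/15 (97.26.0.0 - 97.27.255.255)
  97.26.0.0/16 (97.26.0.0 - 97.26.255.255)
  97.26.0.0/18 (97.26.0.0 - 97.26.63.255)
  97.26.32.0/19 (97.26.32.0 - 97.26.63.255)
Most specific is 97.26.32.0/19.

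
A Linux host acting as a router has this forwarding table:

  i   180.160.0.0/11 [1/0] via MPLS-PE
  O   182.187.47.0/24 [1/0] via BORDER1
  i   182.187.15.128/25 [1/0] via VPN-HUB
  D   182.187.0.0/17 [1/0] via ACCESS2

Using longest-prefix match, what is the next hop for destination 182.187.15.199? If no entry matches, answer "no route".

Routes whose prefix contains 182.187.15.199:
  182.187.0.0/17 (182.187.0.0 - 182.187.127.255) -> ACCESS2
  182.187.15.128/25 (182.187.15.128 - 182.187.15.255) -> VPN-HUB
Longest matching prefix is /25 -> next hop VPN-HUB.

VPN-HUB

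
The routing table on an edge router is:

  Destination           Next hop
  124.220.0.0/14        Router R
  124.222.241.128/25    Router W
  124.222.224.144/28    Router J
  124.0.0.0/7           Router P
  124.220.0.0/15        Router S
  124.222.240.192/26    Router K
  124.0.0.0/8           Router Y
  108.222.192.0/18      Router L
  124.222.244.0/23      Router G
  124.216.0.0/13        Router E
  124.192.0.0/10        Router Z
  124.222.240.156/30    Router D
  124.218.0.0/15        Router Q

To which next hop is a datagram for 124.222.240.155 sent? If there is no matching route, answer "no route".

Router R

Routes whose prefix contains 124.222.240.155:
  124.0.0.0/7 (124.0.0.0 - 125.255.255.255) -> Router P
  124.0.0.0/8 (124.0.0.0 - 124.255.255.255) -> Router Y
  124.192.0.0/10 (124.192.0.0 - 124.255.255.255) -> Router Z
  124.216.0.0/13 (124.216.0.0 - 124.223.255.255) -> Router E
  124.220.0.0/14 (124.220.0.0 - 124.223.255.255) -> Router R
More-specific entries that do NOT match:
  124.222.240.156/30 (124.222.240.156 - 124.222.240.159) does not contain 124.222.240.155
  124.222.224.144/28 (124.222.224.144 - 124.222.224.159) does not contain 124.222.240.155
  124.222.240.192/26 (124.222.240.192 - 124.222.240.255) does not contain 124.222.240.155
  124.222.241.128/25 (124.222.241.128 - 124.222.241.255) does not contain 124.222.240.155
  124.222.244.0/23 (124.222.244.0 - 124.222.245.255) does not contain 124.222.240.155
  108.222.192.0/18 (108.222.192.0 - 108.222.255.255) does not contain 124.222.240.155
  124.220.0.0/15 (124.220.0.0 - 124.221.255.255) does not contain 124.222.240.155
  124.218.0.0/15 (124.218.0.0 - 124.219.255.255) does not contain 124.222.240.155
Longest matching prefix is /14 -> next hop Router R.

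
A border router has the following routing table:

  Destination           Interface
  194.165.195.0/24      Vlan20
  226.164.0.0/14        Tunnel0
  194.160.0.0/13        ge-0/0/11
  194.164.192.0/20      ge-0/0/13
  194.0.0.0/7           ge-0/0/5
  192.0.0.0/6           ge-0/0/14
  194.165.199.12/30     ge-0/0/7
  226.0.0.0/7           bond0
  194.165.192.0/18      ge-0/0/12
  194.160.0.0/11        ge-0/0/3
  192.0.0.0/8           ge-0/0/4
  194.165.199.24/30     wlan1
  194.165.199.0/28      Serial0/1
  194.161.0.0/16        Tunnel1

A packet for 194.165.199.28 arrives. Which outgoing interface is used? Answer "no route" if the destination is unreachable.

ge-0/0/12

Routes whose prefix contains 194.165.199.28:
  192.0.0.0/6 (192.0.0.0 - 195.255.255.255) -> ge-0/0/14
  194.0.0.0/7 (194.0.0.0 - 195.255.255.255) -> ge-0/0/5
  194.160.0.0/11 (194.160.0.0 - 194.191.255.255) -> ge-0/0/3
  194.160.0.0/13 (194.160.0.0 - 194.167.255.255) -> ge-0/0/11
  194.165.192.0/18 (194.165.192.0 - 194.165.255.255) -> ge-0/0/12
More-specific entries that do NOT match:
  194.165.199.12/30 (194.165.199.12 - 194.165.199.15) does not contain 194.165.199.28
  194.165.199.24/30 (194.165.199.24 - 194.165.199.27) does not contain 194.165.199.28
  194.165.199.0/28 (194.165.199.0 - 194.165.199.15) does not contain 194.165.199.28
  194.165.195.0/24 (194.165.195.0 - 194.165.195.255) does not contain 194.165.199.28
  194.164.192.0/20 (194.164.192.0 - 194.164.207.255) does not contain 194.165.199.28
Longest matching prefix is /18 -> interface ge-0/0/12.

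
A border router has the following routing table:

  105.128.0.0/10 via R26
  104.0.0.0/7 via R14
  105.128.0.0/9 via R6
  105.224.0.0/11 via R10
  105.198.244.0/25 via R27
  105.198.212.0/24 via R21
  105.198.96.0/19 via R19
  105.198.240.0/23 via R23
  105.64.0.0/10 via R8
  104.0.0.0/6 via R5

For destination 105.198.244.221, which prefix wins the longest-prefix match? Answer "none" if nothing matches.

Entries matching 105.198.244.221:
  104.0.0.0/6 (104.0.0.0 - 107.255.255.255)
  104.0.0.0/7 (104.0.0.0 - 105.255.255.255)
  105.128.0.0/9 (105.128.0.0 - 105.255.255.255)
Most specific is 105.128.0.0/9.

105.128.0.0/9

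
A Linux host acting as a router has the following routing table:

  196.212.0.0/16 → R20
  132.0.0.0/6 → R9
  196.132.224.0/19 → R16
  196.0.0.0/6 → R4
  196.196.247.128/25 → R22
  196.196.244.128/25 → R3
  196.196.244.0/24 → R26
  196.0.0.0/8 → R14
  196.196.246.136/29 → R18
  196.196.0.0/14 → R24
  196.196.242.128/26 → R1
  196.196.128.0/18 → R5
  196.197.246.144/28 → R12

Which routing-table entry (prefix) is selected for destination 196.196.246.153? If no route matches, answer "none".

196.196.0.0/14

Entries matching 196.196.246.153:
  196.0.0.0/6 (196.0.0.0 - 199.255.255.255)
  196.0.0.0/8 (196.0.0.0 - 196.255.255.255)
  196.196.0.0/14 (196.196.0.0 - 196.199.255.255)
Most specific is 196.196.0.0/14.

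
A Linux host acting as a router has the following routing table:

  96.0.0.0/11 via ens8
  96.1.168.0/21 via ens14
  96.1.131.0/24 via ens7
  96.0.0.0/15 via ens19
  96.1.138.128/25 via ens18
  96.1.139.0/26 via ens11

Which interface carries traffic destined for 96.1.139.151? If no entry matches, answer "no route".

Routes whose prefix contains 96.1.139.151:
  96.0.0.0/11 (96.0.0.0 - 96.31.255.255) -> ens8
  96.0.0.0/15 (96.0.0.0 - 96.1.255.255) -> ens19
More-specific entries that do NOT match:
  96.1.139.0/26 (96.1.139.0 - 96.1.139.63) does not contain 96.1.139.151
  96.1.138.128/25 (96.1.138.128 - 96.1.138.255) does not contain 96.1.139.151
  96.1.131.0/24 (96.1.131.0 - 96.1.131.255) does not contain 96.1.139.151
  96.1.168.0/21 (96.1.168.0 - 96.1.175.255) does not contain 96.1.139.151
Longest matching prefix is /15 -> interface ens19.

ens19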